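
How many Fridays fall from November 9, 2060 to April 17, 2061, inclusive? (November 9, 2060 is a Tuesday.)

November 9, 2060 is a Tuesday; the first Friday on or after it is November 12, 2060 (3 days later).
From November 12, 2060 to April 17, 2061: 18 + 31 + 31 + 28 + 31 + 17 = 156 days (rest of November, December, January, February, March, April).
156 ÷ 7 = 22 full weeks with remainder 2, so 22 more Fridays after the first → 23.

23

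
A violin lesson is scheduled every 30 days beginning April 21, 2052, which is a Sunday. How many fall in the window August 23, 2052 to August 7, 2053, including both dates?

Occurrences land 30·i days after April 21, 2052 for i = 0, 1, 2, …
August 23, 2052 is 124 days after the start; 124 ÷ 30 = 4 remainder 4; since the remainder is 4, round up to i = 5. First occurrence in the window: #6 on September 18, 2052 (5×30 = 150 days in).
August 7, 2053 is 473 days after the start; 473 ÷ 30 = 15 remainder 23. Last occurrence in the window: #16 on July 15, 2053.
Occurrences #6 through #16: 11 in total.

11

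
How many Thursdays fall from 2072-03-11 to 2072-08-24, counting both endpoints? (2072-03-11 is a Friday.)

2072-03-11 is a Friday; the first Thursday on or after it is 2072-03-17 (6 days later).
From 2072-03-17 to 2072-08-24: 14 + 30 + 31 + 30 + 31 + 24 = 160 days (rest of March, April, May, June, July, August).
160 ÷ 7 = 22 full weeks with remainder 6, so 22 more Thursdays after the first → 23.

23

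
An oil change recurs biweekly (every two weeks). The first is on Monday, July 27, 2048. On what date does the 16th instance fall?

The 16th occurrence is 15 intervals after the first: 15 × 14 = 210 days after July 27, 2048.
July has 31 days — 4 days to the end of July leaves 206.
August has 31 days (175 left).
September has 30 days (145 left).
October has 31 days (114 left).
November has 30 days (84 left).
December has 31 days (53 left).
January has 31 days (22 left).
22 days into February → February 22, 2049.

February 22, 2049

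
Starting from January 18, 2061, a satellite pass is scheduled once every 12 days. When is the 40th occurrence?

May 1, 2062

The 40th occurrence is 39 intervals after the first: 39 × 12 = 468 days after January 18, 2061.
January has 31 days — 13 days to the end of January leaves 455.
From end of January to end of 2061 is 334 days (121 left).
January has 31 days (90 left).
February has 28 days (62 left).
March has 31 days (31 left).
April has 30 days (1 left).
1 day into May → May 1, 2062.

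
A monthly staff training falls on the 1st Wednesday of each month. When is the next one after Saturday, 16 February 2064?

5 March 2064

February 2064 starts on a Friday, so its 1st Wednesday is 6 February 2064 (5 days in).
That is not after 16 February 2064, so look at March 2064.
March 2064 starts on a Saturday, so its 1st Wednesday is 5 March 2064 (4 days in).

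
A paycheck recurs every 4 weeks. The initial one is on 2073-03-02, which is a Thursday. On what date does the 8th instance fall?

2073-09-14

The 8th occurrence is 7 intervals after the first: 7 × 28 = 196 days after 2073-03-02.
March has 31 days — 29 days to the end of March leaves 167.
April has 30 days (137 left).
May has 31 days (106 left).
June has 30 days (76 left).
July has 31 days (45 left).
August has 31 days (14 left).
14 days into September → 2073-09-14.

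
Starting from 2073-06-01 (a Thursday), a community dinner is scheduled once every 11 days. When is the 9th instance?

2073-08-28

The 9th occurrence is 8 intervals after the first: 8 × 11 = 88 days after 2073-06-01.
June has 30 days — 29 days to the end of June leaves 59.
July has 31 days (28 left).
28 days into August → 2073-08-28.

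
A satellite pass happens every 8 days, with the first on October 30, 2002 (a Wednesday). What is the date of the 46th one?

October 25, 2003

The 46th occurrence is 45 intervals after the first: 45 × 8 = 360 days after October 30, 2002.
October has 31 days — 1 day to the end of October leaves 359.
November has 30 days (329 left).
December has 31 days (298 left).
January has 31 days (267 left).
February has 28 days (239 left).
March has 31 days (208 left).
April has 30 days (178 left).
May has 31 days (147 left).
June has 30 days (117 left).
July has 31 days (86 left).
August has 31 days (55 left).
September has 30 days (25 left).
25 days into October → October 25, 2003.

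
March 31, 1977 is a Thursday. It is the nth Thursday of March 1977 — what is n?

Day 31 falls in week ⌈31/7⌉ of the month.
Days 1–7 hold the 1st Thursday, 8–14 the 2nd, 15–21 the 3rd, 22–28 the 4th, 29–31 the 5th.
31 is in the range for the 5th.

5th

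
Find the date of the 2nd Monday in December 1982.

1982-12-13

The first Monday of December 1982 is December 6.
The 2nd Monday is 1 weeks later: 6 + 7 = 13.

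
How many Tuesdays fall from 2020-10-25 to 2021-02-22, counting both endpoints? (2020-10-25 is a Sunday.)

2020-10-25 is a Sunday; the first Tuesday on or after it is 2020-10-27 (2 days later).
From 2020-10-27 to 2021-02-22: 4 + 30 + 31 + 31 + 22 = 118 days (rest of October, November, December, January, February).
118 ÷ 7 = 16 full weeks with remainder 6, so 16 more Tuesdays after the first → 17.

17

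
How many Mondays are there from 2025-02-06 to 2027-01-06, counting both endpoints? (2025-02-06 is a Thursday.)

100

2025-02-06 is a Thursday; the first Monday on or after it is 2025-02-10 (4 days later).
From 2025-02-10 to 2027-01-06: 324 + 365 + 6 = 695 days (rest of 2025, 2026, to 2027-01-06 in 2027).
695 ÷ 7 = 99 full weeks with remainder 2, so 99 more Mondays after the first → 100.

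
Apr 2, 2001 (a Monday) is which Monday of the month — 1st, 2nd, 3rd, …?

Day 2 falls in week ⌈2/7⌉ of the month.
Days 1–7 hold the 1st Monday, 8–14 the 2nd, 15–21 the 3rd, 22–28 the 4th, 29–31 the 5th.
2 is in the range for the 1st.

1st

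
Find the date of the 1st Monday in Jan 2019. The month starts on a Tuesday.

Jan 2019 begins on a Tuesday, so the first Monday is Jan 7 (6 days later).

Jan 7, 2019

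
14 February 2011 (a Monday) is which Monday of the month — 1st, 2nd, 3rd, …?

2nd

Day 14 falls in week ⌈14/7⌉ of the month.
Days 1–7 hold the 1st Monday, 8–14 the 2nd, 15–21 the 3rd, 22–28 the 4th, 29–31 the 5th.
14 is in the range for the 2nd.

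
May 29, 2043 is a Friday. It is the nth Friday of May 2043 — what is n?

5th

Day 29 falls in week ⌈29/7⌉ of the month.
Days 1–7 hold the 1st Friday, 8–14 the 2nd, 15–21 the 3rd, 22–28 the 4th, 29–31 the 5th.
29 is in the range for the 5th.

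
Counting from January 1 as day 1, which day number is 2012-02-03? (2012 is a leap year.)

34

Days in months before February: 31 = 31.
Plus 3 days into February → day 34.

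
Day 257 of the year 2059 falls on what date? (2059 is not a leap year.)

January has 31 days (257 − 31 = 226 remain).
February has 28 days (226 − 28 = 198 remain).
March has 31 days (198 − 31 = 167 remain).
April has 30 days (167 − 30 = 137 remain).
May has 31 days (137 − 31 = 106 remain).
June has 30 days (106 − 30 = 76 remain).
July has 31 days (76 − 31 = 45 remain).
August has 31 days (45 − 31 = 14 remain).
14 into September → September 14.

14 September 2059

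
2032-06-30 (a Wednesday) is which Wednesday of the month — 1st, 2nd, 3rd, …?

Day 30 falls in week ⌈30/7⌉ of the month.
Days 1–7 hold the 1st Wednesday, 8–14 the 2nd, 15–21 the 3rd, 22–28 the 4th, 29–31 the 5th.
30 is in the range for the 5th.

5th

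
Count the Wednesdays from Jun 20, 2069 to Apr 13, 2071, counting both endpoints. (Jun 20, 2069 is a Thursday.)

Jun 20, 2069 is a Thursday; the first Wednesday on or after it is Jun 26, 2069 (6 days later).
From Jun 26, 2069 to Apr 13, 2071: 188 + 365 + 103 = 656 days (rest of 2069, 2070, to Apr 13, 2071 in 2071).
656 ÷ 7 = 93 full weeks with remainder 5, so 93 more Wednesdays after the first → 94.

94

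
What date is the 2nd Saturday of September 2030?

The first Saturday of September 2030 is September 7.
The 2nd Saturday is 1 weeks later: 7 + 7 = 14.

14 September 2030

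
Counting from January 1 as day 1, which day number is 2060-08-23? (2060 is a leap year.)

236

Days in months before August: 31 + 29 + 31 + 30 + 31 + 30 + 31 = 213.
Plus 23 days into August → day 236.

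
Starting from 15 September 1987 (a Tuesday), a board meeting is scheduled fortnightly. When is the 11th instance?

2 February 1988

The 11th occurrence is 10 intervals after the first: 10 × 14 = 140 days after 15 September 1987.
September has 30 days — 15 days to the end of September leaves 125.
October has 31 days (94 left).
November has 30 days (64 left).
December has 31 days (33 left).
January has 31 days (2 left).
2 days into February → 2 February 1988.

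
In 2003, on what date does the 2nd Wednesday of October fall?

8 October 2003

The first Wednesday of October 2003 is October 1.
The 2nd Wednesday is 1 weeks later: 1 + 7 = 8.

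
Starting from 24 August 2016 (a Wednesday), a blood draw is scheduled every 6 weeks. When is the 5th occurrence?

The 5th occurrence is 4 intervals after the first: 4 × 42 = 168 days after 24 August 2016.
August has 31 days — 7 days to the end of August leaves 161.
September has 30 days (131 left).
October has 31 days (100 left).
November has 30 days (70 left).
December has 31 days (39 left).
January has 31 days (8 left).
8 days into February → 8 February 2017.

8 February 2017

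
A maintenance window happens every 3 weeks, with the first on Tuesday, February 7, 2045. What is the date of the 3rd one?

The 3rd occurrence is 2 intervals after the first: 2 × 21 = 42 days after February 7, 2045.
February has 28 days — 21 days to the end of February leaves 21.
21 days into March → March 21, 2045.

March 21, 2045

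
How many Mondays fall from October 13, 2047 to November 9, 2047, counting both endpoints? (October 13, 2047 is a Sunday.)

4

October 13, 2047 is a Sunday; the first Monday on or after it is October 14, 2047 (1 day later).
From October 14, 2047 to November 9, 2047: 17 + 9 = 26 days (rest of October, November).
26 ÷ 7 = 3 full weeks with remainder 5, so 3 more Mondays after the first → 4.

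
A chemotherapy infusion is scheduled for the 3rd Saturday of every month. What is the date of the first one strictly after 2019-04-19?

2019-04-20

April 2019 starts on a Monday; its first Saturday is the 6th, so the 3rd Saturday is the 20th — 2019-04-20.
2019-04-20 is after 2019-04-19, so that is the next one.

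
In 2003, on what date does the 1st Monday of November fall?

November 2003 begins on a Saturday, so the first Monday is November 3 (2 days later).

2003-11-03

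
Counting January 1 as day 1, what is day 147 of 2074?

May 27, 2074

January has 31 days (147 − 31 = 116 remain).
February has 28 days (116 − 28 = 88 remain).
March has 31 days (88 − 31 = 57 remain).
April has 30 days (57 − 30 = 27 remain).
27 into May → May 27.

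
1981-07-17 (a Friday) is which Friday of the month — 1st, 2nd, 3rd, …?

3rd

Day 17 falls in week ⌈17/7⌉ of the month.
Days 1–7 hold the 1st Friday, 8–14 the 2nd, 15–21 the 3rd, 22–28 the 4th, 29–31 the 5th.
17 is in the range for the 3rd.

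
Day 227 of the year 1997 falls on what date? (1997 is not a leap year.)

August 15, 1997

January has 31 days (227 − 31 = 196 remain).
February has 28 days (196 − 28 = 168 remain).
March has 31 days (168 − 31 = 137 remain).
April has 30 days (137 − 30 = 107 remain).
May has 31 days (107 − 31 = 76 remain).
June has 30 days (76 − 30 = 46 remain).
July has 31 days (46 − 31 = 15 remain).
15 into August → August 15.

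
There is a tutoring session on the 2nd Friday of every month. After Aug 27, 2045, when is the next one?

Sep 8, 2045

Aug 2045 starts on a Tuesday; its first Friday is the 4th, so the 2nd Friday is the 11th — Aug 11, 2045.
That is not after Aug 27, 2045, so look at Sep 2045.
Sep 2045 starts on a Friday; its first Friday is the 1st, so the 2nd Friday is the 8th — Sep 8, 2045.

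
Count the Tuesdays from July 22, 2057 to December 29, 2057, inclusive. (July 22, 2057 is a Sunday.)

July 22, 2057 is a Sunday; the first Tuesday on or after it is July 24, 2057 (2 days later).
From July 24, 2057 to December 29, 2057: 7 + 31 + 30 + 31 + 30 + 29 = 158 days (rest of July, August, September, October, November, December).
158 ÷ 7 = 22 full weeks with remainder 4, so 22 more Tuesdays after the first → 23.

23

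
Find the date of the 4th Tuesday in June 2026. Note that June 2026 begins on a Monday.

23 June 2026

June 2026 begins on a Monday, so the first Tuesday is June 2 (1 day later).
The 4th Tuesday is 3 weeks later: 2 + 21 = 23.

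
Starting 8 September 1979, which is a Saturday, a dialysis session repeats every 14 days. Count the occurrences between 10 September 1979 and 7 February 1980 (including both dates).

Occurrences land 14·i days after 8 September 1979 for i = 0, 1, 2, …
10 September 1979 is 2 days after the start; 2 ÷ 14 = 0 remainder 2; since the remainder is 2, round up to i = 1. First occurrence in the window: #2 on 22 September 1979 (1×14 = 14 days in).
7 February 1980 is 152 days after the start; 152 ÷ 14 = 10 remainder 12. Last occurrence in the window: #11 on 26 January 1980.
Occurrences #2 through #11: 10 in total.

10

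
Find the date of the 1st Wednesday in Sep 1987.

Sep 2, 1987

The first Wednesday of Sep 1987 is Sep 2.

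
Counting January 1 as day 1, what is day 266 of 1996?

22 September 1996

January has 31 days (266 − 31 = 235 remain).
February has 29 days (235 − 29 = 206 remain).
March has 31 days (206 − 31 = 175 remain).
April has 30 days (175 − 30 = 145 remain).
May has 31 days (145 − 31 = 114 remain).
June has 30 days (114 − 30 = 84 remain).
July has 31 days (84 − 31 = 53 remain).
August has 31 days (53 − 31 = 22 remain).
22 into September → September 22.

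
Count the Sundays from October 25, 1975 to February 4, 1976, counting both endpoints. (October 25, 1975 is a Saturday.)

October 25, 1975 is a Saturday; the first Sunday on or after it is October 26, 1975 (1 day later).
From October 26, 1975 to February 4, 1976: 5 + 30 + 31 + 31 + 4 = 101 days (rest of October, November, December, January, February).
101 ÷ 7 = 14 full weeks with remainder 3, so 14 more Sundays after the first → 15.

15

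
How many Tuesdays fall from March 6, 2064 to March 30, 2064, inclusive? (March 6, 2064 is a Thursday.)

3

March 6, 2064 is a Thursday; the first Tuesday on or after it is March 11, 2064 (5 days later).
From March 11, 2064 to March 30, 2064 is 30 − 11 = 19 days.
19 ÷ 7 = 2 full weeks with remainder 5, so 2 more Tuesdays after the first → 3.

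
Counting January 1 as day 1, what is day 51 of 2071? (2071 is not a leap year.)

January has 31 days (51 − 31 = 20 remain).
20 into February → February 20.

February 20, 2071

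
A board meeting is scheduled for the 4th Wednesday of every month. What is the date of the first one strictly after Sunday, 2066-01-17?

January 2066 starts on a Friday; its first Wednesday is the 6th, so the 4th Wednesday is the 27th — 2066-01-27.
2066-01-27 is after 2066-01-17, so that is the next one.

2066-01-27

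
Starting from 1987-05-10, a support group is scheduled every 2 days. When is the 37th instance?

The 37th occurrence is 36 intervals after the first: 36 × 2 = 72 days after 1987-05-10.
May has 31 days — 21 days to the end of May leaves 51.
June has 30 days (21 left).
21 days into July → 1987-07-21.

1987-07-21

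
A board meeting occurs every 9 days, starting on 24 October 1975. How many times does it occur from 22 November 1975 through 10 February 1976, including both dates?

9

Occurrences land 9·i days after 24 October 1975 for i = 0, 1, 2, …
22 November 1975 is 29 days after the start; 29 ÷ 9 = 3 remainder 2; since the remainder is 2, round up to i = 4. First occurrence in the window: #5 on 29 November 1975 (4×9 = 36 days in).
10 February 1976 is 109 days after the start; 109 ÷ 9 = 12 remainder 1. Last occurrence in the window: #13 on 9 February 1976.
Occurrences #5 through #13: 9 in total.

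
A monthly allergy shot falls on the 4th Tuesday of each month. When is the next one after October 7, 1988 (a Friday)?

October 1988 starts on a Saturday; its first Tuesday is the 4th, so the 4th Tuesday is the 25th — October 25, 1988.
October 25, 1988 is after October 7, 1988, so that is the next one.

October 25, 1988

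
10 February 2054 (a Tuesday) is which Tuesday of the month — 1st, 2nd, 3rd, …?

2nd

Day 10 falls in week ⌈10/7⌉ of the month.
Days 1–7 hold the 1st Tuesday, 8–14 the 2nd, 15–21 the 3rd, 22–28 the 4th, 29–31 the 5th.
10 is in the range for the 2nd.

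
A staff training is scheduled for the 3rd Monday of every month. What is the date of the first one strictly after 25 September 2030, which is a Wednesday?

September 2030 starts on a Sunday; its first Monday is the 2nd, so the 3rd Monday is the 16th — 16 September 2030.
That is not after 25 September 2030, so look at October 2030.
October 2030 starts on a Tuesday; its first Monday is the 7th, so the 3rd Monday is the 21st — 21 October 2030.

21 October 2030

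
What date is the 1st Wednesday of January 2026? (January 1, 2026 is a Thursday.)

January 2026 begins on a Thursday, so the first Wednesday is January 7 (6 days later).

2026-01-07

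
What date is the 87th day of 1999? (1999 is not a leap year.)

28 March 1999

January has 31 days (87 − 31 = 56 remain).
February has 28 days (56 − 28 = 28 remain).
28 into March → March 28.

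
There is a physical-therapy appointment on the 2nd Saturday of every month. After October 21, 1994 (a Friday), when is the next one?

November 12, 1994

October 1994 starts on a Saturday; its first Saturday is the 1st, so the 2nd Saturday is the 8th — October 8, 1994.
That is not after October 21, 1994, so look at November 1994.
November 1994 starts on a Tuesday; its first Saturday is the 5th, so the 2nd Saturday is the 12th — November 12, 1994.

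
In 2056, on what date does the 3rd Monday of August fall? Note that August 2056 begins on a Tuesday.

21 August 2056

August 2056 begins on a Tuesday, so the first Monday is August 7 (6 days later).
The 3rd Monday is 2 weeks later: 7 + 14 = 21.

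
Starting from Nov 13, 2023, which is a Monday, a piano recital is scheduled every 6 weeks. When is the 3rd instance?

The 3rd occurrence is 2 intervals after the first: 2 × 42 = 84 days after Nov 13, 2023.
Nov has 30 days — 17 days to the end of Nov leaves 67.
Dec has 31 days (36 left).
Jan has 31 days (5 left).
5 days into Feb → Feb 5, 2024.

Feb 5, 2024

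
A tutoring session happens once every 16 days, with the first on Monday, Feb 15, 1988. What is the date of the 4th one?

The 4th occurrence is 3 intervals after the first: 3 × 16 = 48 days after Feb 15, 1988.
Feb has 29 days — 14 days to the end of Feb leaves 34.
Mar has 31 days (3 left).
3 days into Apr → Apr 3, 1988.

Apr 3, 1988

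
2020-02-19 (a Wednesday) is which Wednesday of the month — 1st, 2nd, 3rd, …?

Day 19 falls in week ⌈19/7⌉ of the month.
Days 1–7 hold the 1st Wednesday, 8–14 the 2nd, 15–21 the 3rd, 22–28 the 4th, 29–31 the 5th.
19 is in the range for the 3rd.

3rd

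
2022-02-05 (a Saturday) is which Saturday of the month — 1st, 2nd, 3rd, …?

Day 5 falls in week ⌈5/7⌉ of the month.
Days 1–7 hold the 1st Saturday, 8–14 the 2nd, 15–21 the 3rd, 22–28 the 4th, 29–31 the 5th.
5 is in the range for the 1st.

1st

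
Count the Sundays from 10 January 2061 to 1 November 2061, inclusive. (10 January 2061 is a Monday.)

10 January 2061 is a Monday; the first Sunday on or after it is 16 January 2061 (6 days later).
From 16 January 2061 to 1 November 2061: 15 + 28 + 31 + 30 + 31 + 30 + 31 + 31 + 30 + 31 + 1 = 289 days (rest of January, February, March, April, May, June, July, August, September, October, November).
289 ÷ 7 = 41 full weeks with remainder 2, so 41 more Sundays after the first → 42.

42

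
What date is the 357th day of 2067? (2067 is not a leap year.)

December 23, 2067

January has 31 days (357 − 31 = 326 remain).
February has 28 days (326 − 28 = 298 remain).
March has 31 days (298 − 31 = 267 remain).
April has 30 days (267 − 30 = 237 remain).
May has 31 days (237 − 31 = 206 remain).
June has 30 days (206 − 30 = 176 remain).
July has 31 days (176 − 31 = 145 remain).
August has 31 days (145 − 31 = 114 remain).
September has 30 days (114 − 30 = 84 remain).
October has 31 days (84 − 31 = 53 remain).
November has 30 days (53 − 30 = 23 remain).
23 into December → December 23.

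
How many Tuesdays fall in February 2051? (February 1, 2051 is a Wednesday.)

February 1, 2051 is a Wednesday; the first Tuesday on or after it is February 7, 2051 (6 days later).
From February 7, 2051 to February 28, 2051 is 28 − 7 = 21 days.
21 ÷ 7 = 3 full weeks with remainder 0, so 3 more Tuesdays after the first → 4.

4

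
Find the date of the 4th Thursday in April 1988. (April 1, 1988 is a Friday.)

1988-04-28

April 1988 begins on a Friday, so the first Thursday is April 7 (6 days later).
The 4th Thursday is 3 weeks later: 7 + 21 = 28.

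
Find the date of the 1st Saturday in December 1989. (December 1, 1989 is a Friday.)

1989-12-02

December 1989 begins on a Friday, so the first Saturday is December 2 (1 day later).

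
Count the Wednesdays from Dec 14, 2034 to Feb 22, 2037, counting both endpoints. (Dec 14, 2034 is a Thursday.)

114

Dec 14, 2034 is a Thursday; the first Wednesday on or after it is Dec 20, 2034 (6 days later).
From Dec 20, 2034 to Feb 22, 2037: 11 + 365 + 366 + 53 = 795 days (rest of 2034, 2035, 2036, to Feb 22, 2037 in 2037).
795 ÷ 7 = 113 full weeks with remainder 4, so 113 more Wednesdays after the first → 114.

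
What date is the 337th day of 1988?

January has 31 days (337 − 31 = 306 remain).
February has 29 days (306 − 29 = 277 remain).
March has 31 days (277 − 31 = 246 remain).
April has 30 days (246 − 30 = 216 remain).
May has 31 days (216 − 31 = 185 remain).
June has 30 days (185 − 30 = 155 remain).
July has 31 days (155 − 31 = 124 remain).
August has 31 days (124 − 31 = 93 remain).
September has 30 days (93 − 30 = 63 remain).
October has 31 days (63 − 31 = 32 remain).
November has 30 days (32 − 30 = 2 remain).
2 into December → December 2.

2 December 1988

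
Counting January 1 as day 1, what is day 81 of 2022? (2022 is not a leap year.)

January has 31 days (81 − 31 = 50 remain).
February has 28 days (50 − 28 = 22 remain).
22 into March → March 22.

22 March 2022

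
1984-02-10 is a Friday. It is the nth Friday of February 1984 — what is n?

Day 10 falls in week ⌈10/7⌉ of the month.
Days 1–7 hold the 1st Friday, 8–14 the 2nd, 15–21 the 3rd, 22–28 the 4th, 29–31 the 5th.
10 is in the range for the 2nd.

2nd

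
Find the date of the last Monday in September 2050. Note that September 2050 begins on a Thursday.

September 2050 begins on a Thursday, so the first Monday is September 5 (4 days later).
September 2050 has 30 days. Adding weeks: 5, 12, 19, 26 — the last one ≤ 30 is the 26th.

2050-09-26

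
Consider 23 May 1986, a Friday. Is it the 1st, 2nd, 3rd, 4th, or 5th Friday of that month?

Day 23 falls in week ⌈23/7⌉ of the month.
Days 1–7 hold the 1st Friday, 8–14 the 2nd, 15–21 the 3rd, 22–28 the 4th, 29–31 the 5th.
23 is in the range for the 4th.

4th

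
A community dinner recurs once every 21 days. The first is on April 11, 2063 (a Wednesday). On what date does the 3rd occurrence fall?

May 23, 2063

The 3rd occurrence is 2 intervals after the first: 2 × 21 = 42 days after April 11, 2063.
April has 30 days — 19 days to the end of April leaves 23.
23 days into May → May 23, 2063.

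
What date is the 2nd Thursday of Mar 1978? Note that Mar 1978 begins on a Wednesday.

Mar 1978 begins on a Wednesday, so the first Thursday is Mar 2 (1 day later).
The 2nd Thursday is 1 weeks later: 2 + 7 = 9.

Mar 9, 1978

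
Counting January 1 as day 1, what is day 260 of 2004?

January has 31 days (260 − 31 = 229 remain).
February has 29 days (229 − 29 = 200 remain).
March has 31 days (200 − 31 = 169 remain).
April has 30 days (169 − 30 = 139 remain).
May has 31 days (139 − 31 = 108 remain).
June has 30 days (108 − 30 = 78 remain).
July has 31 days (78 − 31 = 47 remain).
August has 31 days (47 − 31 = 16 remain).
16 into September → September 16.

2004-09-16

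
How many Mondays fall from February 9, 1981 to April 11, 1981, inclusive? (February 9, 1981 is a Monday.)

9

February 9, 1981 is a Monday; the first Monday on or after it is February 9, 1981.
From February 9, 1981 to April 11, 1981: 19 + 31 + 11 = 61 days (rest of February, March, April).
61 ÷ 7 = 8 full weeks with remainder 5, so 8 more Mondays after the first → 9.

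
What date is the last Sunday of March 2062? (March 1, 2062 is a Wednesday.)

26 March 2062

March 2062 begins on a Wednesday, so the first Sunday is March 5 (4 days later).
March 2062 has 31 days. Adding weeks: 5, 12, 19, 26 — the last one ≤ 31 is the 26th.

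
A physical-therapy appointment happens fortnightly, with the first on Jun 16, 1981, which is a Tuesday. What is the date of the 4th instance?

Jul 28, 1981

The 4th occurrence is 3 intervals after the first: 3 × 14 = 42 days after Jun 16, 1981.
Jun has 30 days — 14 days to the end of Jun leaves 28.
28 days into Jul → Jul 28, 1981.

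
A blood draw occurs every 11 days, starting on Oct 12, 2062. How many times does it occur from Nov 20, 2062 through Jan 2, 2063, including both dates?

Occurrences land 11·i days after Oct 12, 2062 for i = 0, 1, 2, …
Nov 20, 2062 is 39 days after the start; 39 ÷ 11 = 3 remainder 6; since the remainder is 6, round up to i = 4. First occurrence in the window: #5 on Nov 25, 2062 (4×11 = 44 days in).
Jan 2, 2063 is 82 days after the start; 82 ÷ 11 = 7 remainder 5. Last occurrence in the window: #8 on Dec 28, 2062.
Occurrences #5 through #8: 4 in total.

4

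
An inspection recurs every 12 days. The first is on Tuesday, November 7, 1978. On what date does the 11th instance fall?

The 11th occurrence is 10 intervals after the first: 10 × 12 = 120 days after November 7, 1978.
November has 30 days — 23 days to the end of November leaves 97.
December has 31 days (66 left).
January has 31 days (35 left).
February has 28 days (7 left).
7 days into March → March 7, 1979.

March 7, 1979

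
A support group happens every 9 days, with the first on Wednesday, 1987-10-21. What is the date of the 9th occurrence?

1988-01-01

The 9th occurrence is 8 intervals after the first: 8 × 9 = 72 days after 1987-10-21.
October has 31 days — 10 days to the end of October leaves 62.
November has 30 days (32 left).
December has 31 days (1 left).
1 day into January → 1988-01-01.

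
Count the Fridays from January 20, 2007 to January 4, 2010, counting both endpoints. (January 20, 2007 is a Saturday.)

January 20, 2007 is a Saturday; the first Friday on or after it is January 26, 2007 (6 days later).
From January 26, 2007 to January 4, 2010: 339 + 366 + 365 + 4 = 1074 days (rest of 2007, 2008, 2009, to January 4, 2010 in 2010).
1074 ÷ 7 = 153 full weeks with remainder 3, so 153 more Fridays after the first → 154.

154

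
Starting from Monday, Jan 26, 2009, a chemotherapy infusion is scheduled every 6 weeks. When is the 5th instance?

Jul 13, 2009

The 5th occurrence is 4 intervals after the first: 4 × 42 = 168 days after Jan 26, 2009.
Jan has 31 days — 5 days to the end of Jan leaves 163.
Feb has 28 days (135 left).
Mar has 31 days (104 left).
Apr has 30 days (74 left).
May has 31 days (43 left).
Jun has 30 days (13 left).
13 days into Jul → Jul 13, 2009.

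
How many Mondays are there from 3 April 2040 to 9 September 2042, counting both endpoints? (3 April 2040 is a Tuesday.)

127

3 April 2040 is a Tuesday; the first Monday on or after it is 9 April 2040 (6 days later).
From 9 April 2040 to 9 September 2042: 266 + 365 + 252 = 883 days (rest of 2040, 2041, to 9 September 2042 in 2042).
883 ÷ 7 = 126 full weeks with remainder 1, so 126 more Mondays after the first → 127.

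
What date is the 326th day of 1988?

November 21, 1988

January has 31 days (326 − 31 = 295 remain).
February has 29 days (295 − 29 = 266 remain).
March has 31 days (266 − 31 = 235 remain).
April has 30 days (235 − 30 = 205 remain).
May has 31 days (205 − 31 = 174 remain).
June has 30 days (174 − 30 = 144 remain).
July has 31 days (144 − 31 = 113 remain).
August has 31 days (113 − 31 = 82 remain).
September has 30 days (82 − 30 = 52 remain).
October has 31 days (52 − 31 = 21 remain).
21 into November → November 21.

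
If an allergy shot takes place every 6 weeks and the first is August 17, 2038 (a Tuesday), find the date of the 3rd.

The 3rd occurrence is 2 intervals after the first: 2 × 42 = 84 days after August 17, 2038.
August has 31 days — 14 days to the end of August leaves 70.
September has 30 days (40 left).
October has 31 days (9 left).
9 days into November → November 9, 2038.

November 9, 2038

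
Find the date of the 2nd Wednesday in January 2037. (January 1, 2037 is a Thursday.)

January 2037 begins on a Thursday, so the first Wednesday is January 7 (6 days later).
The 2nd Wednesday is 1 weeks later: 7 + 7 = 14.

14 January 2037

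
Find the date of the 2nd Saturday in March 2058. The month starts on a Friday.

March 2058 begins on a Friday, so the first Saturday is March 2 (1 day later).
The 2nd Saturday is 1 weeks later: 2 + 7 = 9.

9 March 2058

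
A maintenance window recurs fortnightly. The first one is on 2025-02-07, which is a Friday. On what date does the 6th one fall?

The 6th occurrence is 5 intervals after the first: 5 × 14 = 70 days after 2025-02-07.
February has 28 days — 21 days to the end of February leaves 49.
March has 31 days (18 left).
18 days into April → 2025-04-18.

2025-04-18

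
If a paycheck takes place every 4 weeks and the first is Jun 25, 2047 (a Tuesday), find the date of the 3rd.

The 3rd occurrence is 2 intervals after the first: 2 × 28 = 56 days after Jun 25, 2047.
Jun has 30 days — 5 days to the end of Jun leaves 51.
Jul has 31 days (20 left).
20 days into Aug → Aug 20, 2047.

Aug 20, 2047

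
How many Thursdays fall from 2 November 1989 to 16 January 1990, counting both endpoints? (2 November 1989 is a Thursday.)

11

2 November 1989 is a Thursday; the first Thursday on or after it is 2 November 1989.
From 2 November 1989 to 16 January 1990: 28 + 31 + 16 = 75 days (rest of November, December, January).
75 ÷ 7 = 10 full weeks with remainder 5, so 10 more Thursdays after the first → 11.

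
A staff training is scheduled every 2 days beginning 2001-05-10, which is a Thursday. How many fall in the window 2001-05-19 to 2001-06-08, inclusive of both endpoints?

10

Occurrences land 2·i days after 2001-05-10 for i = 0, 1, 2, …
2001-05-19 is 9 days after the start; 9 ÷ 2 = 4 remainder 1; since the remainder is 1, round up to i = 5. First occurrence in the window: #6 on 2001-05-20 (5×2 = 10 days in).
2001-06-08 is 29 days after the start; 29 ÷ 2 = 14 remainder 1. Last occurrence in the window: #15 on 2001-06-07.
Occurrences #6 through #15: 10 in total.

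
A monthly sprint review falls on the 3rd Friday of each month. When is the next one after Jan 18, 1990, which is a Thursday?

Jan 19, 1990

Jan 1990 starts on a Monday; its first Friday is the 5th, so the 3rd Friday is the 19th — Jan 19, 1990.
Jan 19, 1990 is after Jan 18, 1990, so that is the next one.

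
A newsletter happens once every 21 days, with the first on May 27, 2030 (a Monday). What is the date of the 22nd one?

August 11, 2031

The 22nd occurrence is 21 intervals after the first: 21 × 21 = 441 days after May 27, 2030.
May has 31 days — 4 days to the end of May leaves 437.
From end of May to end of 2030 is 214 days (223 left).
January has 31 days (192 left).
February has 28 days (164 left).
March has 31 days (133 left).
April has 30 days (103 left).
May has 31 days (72 left).
June has 30 days (42 left).
July has 31 days (11 left).
11 days into August → August 11, 2031.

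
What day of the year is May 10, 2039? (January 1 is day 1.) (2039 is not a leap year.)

Days in months before May: 31 + 28 + 31 + 30 = 120.
Plus 10 days into May → day 130.

130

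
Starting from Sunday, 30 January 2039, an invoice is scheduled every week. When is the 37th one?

The 37th occurrence is 36 intervals after the first: 36 × 7 = 252 days after 30 January 2039.
January has 31 days — 1 day to the end of January leaves 251.
February has 28 days (223 left).
March has 31 days (192 left).
April has 30 days (162 left).
May has 31 days (131 left).
June has 30 days (101 left).
July has 31 days (70 left).
August has 31 days (39 left).
September has 30 days (9 left).
9 days into October → 9 October 2039.

9 October 2039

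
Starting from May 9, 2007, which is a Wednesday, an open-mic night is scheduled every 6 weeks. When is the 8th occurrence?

The 8th occurrence is 7 intervals after the first: 7 × 42 = 294 days after May 9, 2007.
May has 31 days — 22 days to the end of May leaves 272.
June has 30 days (242 left).
July has 31 days (211 left).
August has 31 days (180 left).
September has 30 days (150 left).
October has 31 days (119 left).
November has 30 days (89 left).
December has 31 days (58 left).
January has 31 days (27 left).
27 days into February → February 27, 2008.

February 27, 2008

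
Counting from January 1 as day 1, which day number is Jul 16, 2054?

Days in months before Jul: 31 + 28 + 31 + 30 + 31 + 30 = 181.
Plus 16 days into Jul → day 197.

197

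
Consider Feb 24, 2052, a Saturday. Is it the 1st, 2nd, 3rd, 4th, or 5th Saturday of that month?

Day 24 falls in week ⌈24/7⌉ of the month.
Days 1–7 hold the 1st Saturday, 8–14 the 2nd, 15–21 the 3rd, 22–28 the 4th, 29–31 the 5th.
24 is in the range for the 4th.

4th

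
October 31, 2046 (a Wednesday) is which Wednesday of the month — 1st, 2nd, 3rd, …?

5th

Day 31 falls in week ⌈31/7⌉ of the month.
Days 1–7 hold the 1st Wednesday, 8–14 the 2nd, 15–21 the 3rd, 22–28 the 4th, 29–31 the 5th.
31 is in the range for the 5th.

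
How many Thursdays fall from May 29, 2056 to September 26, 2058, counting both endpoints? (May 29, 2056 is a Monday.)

122

May 29, 2056 is a Monday; the first Thursday on or after it is June 1, 2056 (3 days later).
From June 1, 2056 to September 26, 2058: 213 + 365 + 269 = 847 days (rest of 2056, 2057, to September 26, 2058 in 2058).
847 ÷ 7 = 121 full weeks with remainder 0, so 121 more Thursdays after the first → 122.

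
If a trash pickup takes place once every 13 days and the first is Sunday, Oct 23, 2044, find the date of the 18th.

Jun 1, 2045

The 18th occurrence is 17 intervals after the first: 17 × 13 = 221 days after Oct 23, 2044.
Oct has 31 days — 8 days to the end of Oct leaves 213.
Nov has 30 days (183 left).
Dec has 31 days (152 left).
Jan has 31 days (121 left).
Feb has 28 days (93 left).
Mar has 31 days (62 left).
Apr has 30 days (32 left).
May has 31 days (1 left).
1 day into Jun → Jun 1, 2045.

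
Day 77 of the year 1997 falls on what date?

January has 31 days (77 − 31 = 46 remain).
February has 28 days (46 − 28 = 18 remain).
18 into March → March 18.

18 March 1997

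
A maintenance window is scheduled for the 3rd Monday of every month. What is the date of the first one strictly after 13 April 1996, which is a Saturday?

15 April 1996

April 1996 starts on a Monday; its first Monday is the 1st, so the 3rd Monday is the 15th — 15 April 1996.
15 April 1996 is after 13 April 1996, so that is the next one.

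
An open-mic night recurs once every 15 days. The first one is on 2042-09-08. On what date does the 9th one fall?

The 9th occurrence is 8 intervals after the first: 8 × 15 = 120 days after 2042-09-08.
September has 30 days — 22 days to the end of September leaves 98.
October has 31 days (67 left).
November has 30 days (37 left).
December has 31 days (6 left).
6 days into January → 2043-01-06.

2043-01-06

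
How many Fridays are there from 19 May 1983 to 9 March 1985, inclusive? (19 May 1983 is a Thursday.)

19 May 1983 is a Thursday; the first Friday on or after it is 20 May 1983 (1 day later).
From 20 May 1983 to 9 March 1985: 225 + 366 + 68 = 659 days (rest of 1983, 1984, to 9 March 1985 in 1985).
659 ÷ 7 = 94 full weeks with remainder 1, so 94 more Fridays after the first → 95.

95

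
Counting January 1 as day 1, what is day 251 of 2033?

Sep 8, 2033

Jan has 31 days (251 − 31 = 220 remain).
Feb has 28 days (220 − 28 = 192 remain).
Mar has 31 days (192 − 31 = 161 remain).
Apr has 30 days (161 − 30 = 131 remain).
May has 31 days (131 − 31 = 100 remain).
Jun has 30 days (100 − 30 = 70 remain).
Jul has 31 days (70 − 31 = 39 remain).
Aug has 31 days (39 − 31 = 8 remain).
8 into Sep → Sep 8.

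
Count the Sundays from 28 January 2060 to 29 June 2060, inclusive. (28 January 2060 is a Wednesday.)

22

28 January 2060 is a Wednesday; the first Sunday on or after it is 1 February 2060 (4 days later).
From 1 February 2060 to 29 June 2060: 28 + 31 + 30 + 31 + 29 = 149 days (rest of February, March, April, May, June).
149 ÷ 7 = 21 full weeks with remainder 2, so 21 more Sundays after the first → 22.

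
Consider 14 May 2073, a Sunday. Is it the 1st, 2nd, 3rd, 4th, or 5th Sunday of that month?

Day 14 falls in week ⌈14/7⌉ of the month.
Days 1–7 hold the 1st Sunday, 8–14 the 2nd, 15–21 the 3rd, 22–28 the 4th, 29–31 the 5th.
14 is in the range for the 2nd.

2nd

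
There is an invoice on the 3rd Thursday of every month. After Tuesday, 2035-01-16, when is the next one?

January 2035 starts on a Monday; its first Thursday is the 4th, so the 3rd Thursday is the 18th — 2035-01-18.
2035-01-18 is after 2035-01-16, so that is the next one.

2035-01-18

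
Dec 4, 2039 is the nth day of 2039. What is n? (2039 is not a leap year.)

338

Days in months before Dec: 31 + 28 + 31 + 30 + 31 + 30 + 31 + 31 + 30 + 31 + 30 = 334.
Plus 4 days into Dec → day 338.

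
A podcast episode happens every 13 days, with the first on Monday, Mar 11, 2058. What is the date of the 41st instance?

Aug 13, 2059

The 41st occurrence is 40 intervals after the first: 40 × 13 = 520 days after Mar 11, 2058.
Mar has 31 days — 20 days to the end of Mar leaves 500.
From end of Mar to end of 2058 is 275 days (225 left).
Jan has 31 days (194 left).
Feb has 28 days (166 left).
Mar has 31 days (135 left).
Apr has 30 days (105 left).
May has 31 days (74 left).
Jun has 30 days (44 left).
Jul has 31 days (13 left).
13 days into Aug → Aug 13, 2059.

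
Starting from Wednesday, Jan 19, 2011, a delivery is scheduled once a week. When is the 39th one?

Oct 12, 2011

The 39th occurrence is 38 intervals after the first: 38 × 7 = 266 days after Jan 19, 2011.
Jan has 31 days — 12 days to the end of Jan leaves 254.
Feb has 28 days (226 left).
Mar has 31 days (195 left).
Apr has 30 days (165 left).
May has 31 days (134 left).
Jun has 30 days (104 left).
Jul has 31 days (73 left).
Aug has 31 days (42 left).
Sep has 30 days (12 left).
12 days into Oct → Oct 12, 2011.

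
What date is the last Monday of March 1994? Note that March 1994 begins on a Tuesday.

March 1994 begins on a Tuesday, so the first Monday is March 7 (6 days later).
March 1994 has 31 days. Adding weeks: 7, 14, 21, 28 — the last one ≤ 31 is the 28th.

March 28, 1994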